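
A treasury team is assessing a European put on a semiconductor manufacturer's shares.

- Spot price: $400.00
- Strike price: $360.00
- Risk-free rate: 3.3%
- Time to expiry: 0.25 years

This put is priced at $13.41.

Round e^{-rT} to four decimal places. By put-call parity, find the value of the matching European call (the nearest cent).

exp(−rT) = exp(−0.033·0.25) = 0.9918
Put-call parity: C − P = S − K·e^(−rT) = 400 − 360·0.9918 = 400 − 357.0480 = 42.9520
C = P + (C − P) = 13.41 + (42.9520) = 56.3620

$56.36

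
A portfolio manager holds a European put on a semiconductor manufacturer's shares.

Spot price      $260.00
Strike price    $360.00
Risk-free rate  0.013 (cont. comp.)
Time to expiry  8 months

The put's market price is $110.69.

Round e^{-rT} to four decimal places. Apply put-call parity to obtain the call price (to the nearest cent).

exp(−rT) = exp(−0.013·0.6667) = 0.9914
Put-call parity: C − P = S − K·e^(−rT) = 260 − 360·0.9914 = 260 − 356.9040 = -96.9040
C = P + (C − P) = 110.69 + (-96.9040) = 13.7860

$13.79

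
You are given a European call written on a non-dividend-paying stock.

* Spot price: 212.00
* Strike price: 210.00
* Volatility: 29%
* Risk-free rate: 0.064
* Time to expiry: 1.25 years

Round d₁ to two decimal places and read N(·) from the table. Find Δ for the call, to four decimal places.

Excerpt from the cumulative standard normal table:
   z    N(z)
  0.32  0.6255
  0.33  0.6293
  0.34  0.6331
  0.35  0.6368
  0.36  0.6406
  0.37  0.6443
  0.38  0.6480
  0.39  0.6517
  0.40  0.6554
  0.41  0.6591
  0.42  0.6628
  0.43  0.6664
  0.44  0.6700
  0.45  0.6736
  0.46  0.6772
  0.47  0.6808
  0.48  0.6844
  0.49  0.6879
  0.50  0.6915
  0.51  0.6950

σ√T = 0.29 × 1.1180 = 0.3242
ln(S/K) + (r + σ²/2)T = ln(212/210) + (0.064 + 0.29²/2)·1.25 = 0.0095 + 0.1326 = 0.1420
d₁ = 0.1420 / 0.3242 = 0.4381 ⇒ 0.44
N(d₁) = N(0.44) = 0.6700
Δ_call = N(d₁) = 0.6700

0.6700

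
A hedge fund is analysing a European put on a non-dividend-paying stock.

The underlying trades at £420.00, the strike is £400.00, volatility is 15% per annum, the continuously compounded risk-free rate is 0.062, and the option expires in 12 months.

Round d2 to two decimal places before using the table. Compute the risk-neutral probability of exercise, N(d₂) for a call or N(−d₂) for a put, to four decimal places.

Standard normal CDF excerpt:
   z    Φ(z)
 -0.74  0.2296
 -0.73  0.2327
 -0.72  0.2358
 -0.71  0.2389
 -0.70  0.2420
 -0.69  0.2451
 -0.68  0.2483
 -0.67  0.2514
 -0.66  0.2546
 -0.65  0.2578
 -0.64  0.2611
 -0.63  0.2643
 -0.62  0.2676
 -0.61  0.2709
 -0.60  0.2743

σ√T = 0.15 × 1.0000 = 0.1500
ln(S/K) + (r + σ²/2)T = ln(420/400) + (0.062 + 0.15²/2)·1 = 0.0488 + 0.0732 = 0.1220
d₁ = 0.1220 / 0.1500 = 0.8136 ⇒ 0.81
d₂ = d₁ − σ√T = 0.8136 − 0.1500 = 0.6636 ⇒ 0.66
Risk-neutral Pr[S_T < K] = N(−d₂) = N(-0.66) = 0.2546

0.2546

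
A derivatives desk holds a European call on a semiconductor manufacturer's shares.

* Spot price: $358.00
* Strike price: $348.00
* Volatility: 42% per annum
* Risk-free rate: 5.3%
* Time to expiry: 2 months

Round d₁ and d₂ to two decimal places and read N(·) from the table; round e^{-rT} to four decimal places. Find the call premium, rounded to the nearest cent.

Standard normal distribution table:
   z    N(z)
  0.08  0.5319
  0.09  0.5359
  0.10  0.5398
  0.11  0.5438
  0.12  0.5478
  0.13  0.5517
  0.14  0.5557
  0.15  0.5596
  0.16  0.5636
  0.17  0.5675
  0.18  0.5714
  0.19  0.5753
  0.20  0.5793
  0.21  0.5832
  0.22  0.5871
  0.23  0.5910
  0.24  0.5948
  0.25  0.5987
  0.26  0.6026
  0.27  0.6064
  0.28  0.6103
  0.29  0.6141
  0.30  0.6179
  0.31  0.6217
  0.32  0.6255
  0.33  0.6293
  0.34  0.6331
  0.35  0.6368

$30.91

T = 0.1667;  σ√T = 0.1715
ln(S/K) + (r + σ²/2)T = ln(358/348) + (0.053 + 0.42²/2)·0.1667 = 0.0283 + 0.0235 = 0.0519
d₁ = 0.0519 / 0.1715 = 0.3025 ⇒ 0.30
d₂ = d₁ − σ√T = 0.3025 − 0.1715 = 0.1310 ⇒ 0.13
e^(−rT) = e^(−0.053·0.1667) = 0.9912
N(d₁) = N(0.30) = 0.6179;  N(d₂) = N(0.13) = 0.5517
C = 358·0.6179 − 348·0.9912·0.5517 = 221.2082 − 190.3021 = 30.9061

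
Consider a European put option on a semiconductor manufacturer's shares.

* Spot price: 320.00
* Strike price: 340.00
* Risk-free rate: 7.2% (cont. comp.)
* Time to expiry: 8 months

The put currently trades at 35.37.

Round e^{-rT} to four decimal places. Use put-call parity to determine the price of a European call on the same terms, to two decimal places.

exp(−rT) = exp(−0.072·0.6667) = 0.9531
Put-call parity: C − P = S − K·e^(−rT) = 320 − 340·0.9531 = 320 − 324.0540 = -4.0540
C = P + (C − P) = 35.37 + (-4.0540) = 31.3160

31.32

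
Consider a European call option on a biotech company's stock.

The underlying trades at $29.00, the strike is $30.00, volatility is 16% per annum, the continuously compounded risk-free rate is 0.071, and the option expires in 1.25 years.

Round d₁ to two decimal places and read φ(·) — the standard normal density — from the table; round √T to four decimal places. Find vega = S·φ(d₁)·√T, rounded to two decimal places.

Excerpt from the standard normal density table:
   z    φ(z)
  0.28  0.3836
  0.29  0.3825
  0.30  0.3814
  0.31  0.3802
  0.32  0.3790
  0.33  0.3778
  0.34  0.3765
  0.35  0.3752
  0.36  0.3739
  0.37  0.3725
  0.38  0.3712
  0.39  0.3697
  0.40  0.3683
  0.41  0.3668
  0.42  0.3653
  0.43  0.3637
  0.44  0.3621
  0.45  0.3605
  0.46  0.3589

11.94

T = 1.25;  σ√T = 0.1789
d₁ = [ln(29/30) + (0.071 + ½·0.16²)·1.25] / (σ√T) = (-0.0339 + 0.1047) / 0.1789 = 0.3961 → 0.40
√T = √1.25 = 1.1180
φ(d₁) = φ(0.40) = 0.3683
vega = S·φ(d₁)·√T = 29·0.3683·1.1180 = 11.9410
(Vega is the same for a European call and put with the same parameters.)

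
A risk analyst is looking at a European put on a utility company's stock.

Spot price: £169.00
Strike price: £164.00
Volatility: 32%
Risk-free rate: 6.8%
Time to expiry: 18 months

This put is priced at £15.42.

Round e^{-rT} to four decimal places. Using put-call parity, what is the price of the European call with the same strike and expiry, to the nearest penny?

exp(−rT) = exp(−0.068·1.5) = 0.9030
Put-call parity: C − P = S − K·e^(−rT) = 169 − 164·0.9030 = 169 − 148.0920 = 20.9080
C = P + (C − P) = 15.42 + (20.9080) = 36.3280

£36.33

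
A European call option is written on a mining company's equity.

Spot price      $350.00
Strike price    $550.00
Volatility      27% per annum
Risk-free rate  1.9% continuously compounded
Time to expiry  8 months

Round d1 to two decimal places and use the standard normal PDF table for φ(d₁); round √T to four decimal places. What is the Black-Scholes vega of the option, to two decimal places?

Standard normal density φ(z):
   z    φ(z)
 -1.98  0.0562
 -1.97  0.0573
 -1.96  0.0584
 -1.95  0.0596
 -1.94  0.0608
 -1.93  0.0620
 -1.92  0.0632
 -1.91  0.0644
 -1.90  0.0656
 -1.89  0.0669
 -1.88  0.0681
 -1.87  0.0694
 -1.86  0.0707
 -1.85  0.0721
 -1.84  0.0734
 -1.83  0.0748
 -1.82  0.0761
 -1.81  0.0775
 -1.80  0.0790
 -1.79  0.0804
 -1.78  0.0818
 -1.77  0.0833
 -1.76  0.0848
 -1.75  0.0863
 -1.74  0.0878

σ√T = 0.27 × 0.8165 = 0.2205
d₁ = [ln(350/550) + (0.019 + 0.27²/2)·0.6667] / 0.2205 = [-0.4520 + 0.0370] / 0.2205 = -1.8826 → -1.88
√T = √0.6667 = 0.8165
φ(d₁) = φ(-1.88) = 0.0681
vega = S·φ(d₁)·√T = 350·0.0681·0.8165 = 19.4613
(Vega is the same for a European call and put with the same parameters.)

19.46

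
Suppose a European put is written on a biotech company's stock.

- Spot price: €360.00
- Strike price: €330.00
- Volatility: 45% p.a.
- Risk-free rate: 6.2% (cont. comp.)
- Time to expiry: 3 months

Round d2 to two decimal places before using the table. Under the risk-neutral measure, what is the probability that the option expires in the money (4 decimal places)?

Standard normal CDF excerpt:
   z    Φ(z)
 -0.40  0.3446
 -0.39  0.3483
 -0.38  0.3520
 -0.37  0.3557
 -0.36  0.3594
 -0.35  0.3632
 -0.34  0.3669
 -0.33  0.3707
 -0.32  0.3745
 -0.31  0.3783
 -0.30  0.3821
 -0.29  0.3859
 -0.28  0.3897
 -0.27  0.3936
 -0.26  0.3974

σ√T = 0.45 × 0.5000 = 0.2250
d₁ = [ln(360/330) + (0.062 + 0.45²/2)·0.25] / 0.2250 = [0.0870 + 0.0408] / 0.2250 = 0.5681 → 0.57
d₂ = d₁ − σ√T = 0.5681 − 0.2250 = 0.3431 → 0.34
Pr(exercise) under Q = N(−d₂) = N(-0.34) = 0.3669

0.3669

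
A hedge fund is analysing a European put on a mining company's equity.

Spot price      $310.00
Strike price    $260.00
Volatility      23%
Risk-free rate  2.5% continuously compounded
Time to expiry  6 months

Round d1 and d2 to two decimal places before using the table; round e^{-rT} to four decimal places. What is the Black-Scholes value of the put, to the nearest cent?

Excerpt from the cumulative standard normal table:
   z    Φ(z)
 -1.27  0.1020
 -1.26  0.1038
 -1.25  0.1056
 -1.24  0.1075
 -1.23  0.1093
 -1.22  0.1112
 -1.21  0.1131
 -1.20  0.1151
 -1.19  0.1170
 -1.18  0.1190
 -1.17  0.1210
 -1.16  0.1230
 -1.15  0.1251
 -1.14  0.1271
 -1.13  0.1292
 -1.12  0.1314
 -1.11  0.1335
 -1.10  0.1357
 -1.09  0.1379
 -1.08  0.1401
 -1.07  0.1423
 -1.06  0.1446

σ√T = 0.23·√0.5 = 0.1626
d₁ = [ln(310/260) + (0.025 + ½·0.23²)·0.5] / (σ√T) = (0.1759 + 0.0257) / 0.1626 = 1.2397 → 1.24
d₂ = 1.2397 − 0.1626 = 1.0771 → 1.08
exp(−rT) = exp(−0.025·0.5) = 0.9876
N(−d₂) = N(-1.08) = 0.1401;  N(−d₁) = N(-1.24) = 0.1075
P = 260·0.9876·0.1401 − 310·0.1075 = 35.9743 − 33.3250 = 2.6493

$2.65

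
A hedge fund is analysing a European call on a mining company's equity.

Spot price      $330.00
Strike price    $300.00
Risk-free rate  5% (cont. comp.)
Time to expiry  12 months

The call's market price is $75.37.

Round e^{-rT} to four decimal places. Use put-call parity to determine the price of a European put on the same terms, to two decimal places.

exp(−rT) = exp(−0.05·1) = 0.9512
Put-call parity: C − P = S − K·e^(−rT) = 330 − 300·0.9512 = 330 − 285.3600 = 44.6400
P = C − (C − P) = 75.37 − (44.6400) = 30.7300

$30.73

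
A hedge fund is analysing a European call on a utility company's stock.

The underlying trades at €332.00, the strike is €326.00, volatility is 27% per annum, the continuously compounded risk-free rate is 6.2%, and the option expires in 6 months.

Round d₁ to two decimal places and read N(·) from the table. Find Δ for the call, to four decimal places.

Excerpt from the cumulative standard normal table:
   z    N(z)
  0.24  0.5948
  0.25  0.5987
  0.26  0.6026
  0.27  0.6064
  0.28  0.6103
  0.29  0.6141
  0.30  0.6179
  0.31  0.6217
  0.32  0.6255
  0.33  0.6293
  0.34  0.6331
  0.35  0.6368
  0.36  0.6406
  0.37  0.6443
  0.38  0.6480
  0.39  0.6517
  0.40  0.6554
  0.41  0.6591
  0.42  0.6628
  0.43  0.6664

T = 0.5;  σ√T = 0.1909
ln(S/K) + (r + σ²/2)T = ln(332/326) + (0.062 + 0.27²/2)·0.5 = 0.0182 + 0.0492 = 0.0675
d₁ = 0.0675 / 0.1909 = 0.3534 ⇒ 0.35
N(d₁) = N(0.35) = 0.6368
Δ_call = N(d₁) = 0.6368

0.6368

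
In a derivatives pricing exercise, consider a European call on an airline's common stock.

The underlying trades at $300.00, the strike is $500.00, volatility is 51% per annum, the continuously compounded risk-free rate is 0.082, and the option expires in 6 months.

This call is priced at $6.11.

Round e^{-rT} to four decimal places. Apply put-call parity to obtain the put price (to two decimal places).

e^(−rT) = e^(−0.082·0.5) = 0.9598
Put-call parity: C − P = S − K·e^(−rT) = 300 − 500·0.9598 = 300 − 479.9000 = -179.9000
P = C − (C − P) = 6.11 − (-179.9000) = 186.0100

$186.01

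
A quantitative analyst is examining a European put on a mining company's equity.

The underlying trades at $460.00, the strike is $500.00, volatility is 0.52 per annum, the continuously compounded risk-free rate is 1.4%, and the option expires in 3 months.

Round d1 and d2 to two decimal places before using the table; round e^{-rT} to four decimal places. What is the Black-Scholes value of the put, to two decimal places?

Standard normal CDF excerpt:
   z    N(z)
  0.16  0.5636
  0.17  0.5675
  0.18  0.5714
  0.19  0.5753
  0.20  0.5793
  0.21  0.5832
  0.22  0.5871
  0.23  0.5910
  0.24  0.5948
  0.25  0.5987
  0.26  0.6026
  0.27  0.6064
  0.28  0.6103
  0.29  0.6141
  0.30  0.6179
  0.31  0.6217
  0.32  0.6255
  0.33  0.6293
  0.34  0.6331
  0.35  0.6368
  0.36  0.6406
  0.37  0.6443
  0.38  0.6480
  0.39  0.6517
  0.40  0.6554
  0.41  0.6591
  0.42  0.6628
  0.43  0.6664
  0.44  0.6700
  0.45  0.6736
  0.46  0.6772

σ√T = 0.52·√0.25 = 0.2600
d₁ = [ln(460/500) + (0.014 + ½·0.52²)·0.25] / (σ√T) = (-0.0834 + 0.0373) / 0.2600 = -0.1772 → -0.18
d₂ = -0.1772 − 0.2600 = -0.4372 → -0.44
exp(−rT) = exp(−0.014·0.25) = 0.9965
N(−d₂) = N(0.44) = 0.6700;  N(−d₁) = N(0.18) = 0.5714
P = 500·0.9965·0.6700 − 460·0.5714 = 333.8275 − 262.8440 = 70.9835

$70.98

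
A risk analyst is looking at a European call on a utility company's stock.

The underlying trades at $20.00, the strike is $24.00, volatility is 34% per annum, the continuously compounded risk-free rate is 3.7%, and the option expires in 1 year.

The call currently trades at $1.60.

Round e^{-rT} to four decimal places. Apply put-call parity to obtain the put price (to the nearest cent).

e^(−rT) = e^(−0.037·1) = 0.9637
Put-call parity: C − P = S − K·e^(−rT) = 20 − 24·0.9637 = 20 − 23.1288 = -3.1288
P = C − (C − P) = 1.60 − (-3.1288) = 4.7288

$4.73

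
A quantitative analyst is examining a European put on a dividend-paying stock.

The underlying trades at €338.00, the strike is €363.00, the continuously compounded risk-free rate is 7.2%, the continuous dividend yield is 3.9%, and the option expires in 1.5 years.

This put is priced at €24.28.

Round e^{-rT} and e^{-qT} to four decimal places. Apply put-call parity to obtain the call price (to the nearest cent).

€17.25

e^(−qT) = e^(−0.039·1.5) = 0.9432;  e^(−rT) = e^(−0.072·1.5) = 0.8976
Put-call parity: C − P = S·e^(−qT) − K·e^(−rT) = 338·0.9432 − 363·0.8976 = 318.8016 − 325.8288 = -7.0272
C = P + (C − P) = 24.28 + (-7.0272) = 17.2528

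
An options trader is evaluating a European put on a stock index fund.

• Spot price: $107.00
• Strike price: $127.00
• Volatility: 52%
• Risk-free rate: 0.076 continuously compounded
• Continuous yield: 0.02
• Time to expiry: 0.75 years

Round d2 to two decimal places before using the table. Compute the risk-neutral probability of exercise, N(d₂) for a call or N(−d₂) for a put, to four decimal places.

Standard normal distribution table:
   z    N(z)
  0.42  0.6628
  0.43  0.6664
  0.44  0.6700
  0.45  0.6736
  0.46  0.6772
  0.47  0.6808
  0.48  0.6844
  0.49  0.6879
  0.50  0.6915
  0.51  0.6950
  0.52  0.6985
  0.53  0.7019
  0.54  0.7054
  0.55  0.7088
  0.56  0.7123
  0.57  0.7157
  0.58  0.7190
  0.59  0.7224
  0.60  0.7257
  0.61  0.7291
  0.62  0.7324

0.6950

σ√T = 0.52·√0.75 = 0.4503
d₁ = [ln(107/127) + (0.076 − 0.02 + ½·0.52²)·0.75] / (σ√T) = (-0.1714 + 0.1434) / 0.4503 = -0.0621 ≈ -0.06
d₂ = -0.0621 − 0.4503 = -0.5124 ≈ -0.51
Risk-neutral Pr[S_T < K] = N(−d₂) = N(0.51) = 0.6950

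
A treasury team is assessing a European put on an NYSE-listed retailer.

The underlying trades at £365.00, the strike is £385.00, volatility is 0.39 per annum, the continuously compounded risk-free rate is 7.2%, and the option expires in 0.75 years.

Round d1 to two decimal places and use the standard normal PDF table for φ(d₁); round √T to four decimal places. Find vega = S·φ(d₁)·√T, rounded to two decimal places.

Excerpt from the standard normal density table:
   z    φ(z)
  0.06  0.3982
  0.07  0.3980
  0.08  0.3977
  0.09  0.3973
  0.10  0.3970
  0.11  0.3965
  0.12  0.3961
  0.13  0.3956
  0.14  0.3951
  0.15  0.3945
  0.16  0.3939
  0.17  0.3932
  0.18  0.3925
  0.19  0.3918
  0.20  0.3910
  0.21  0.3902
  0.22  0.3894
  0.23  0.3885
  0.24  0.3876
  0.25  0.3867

124.29

T = 0.75;  σ√T = 0.3377
ln(S/K) + (r + σ²/2)T = ln(365/385) + (0.072 + 0.39²/2)·0.75 = -0.0533 + 0.1110 = 0.0577
d₁ = 0.0577 / 0.3377 = 0.1708 → 0.17
√T = √0.75 = 0.8660
φ(d₁) = φ(0.17) = 0.3932
vega = S·φ(d₁)·√T = 365·0.3932·0.8660 = 124.2866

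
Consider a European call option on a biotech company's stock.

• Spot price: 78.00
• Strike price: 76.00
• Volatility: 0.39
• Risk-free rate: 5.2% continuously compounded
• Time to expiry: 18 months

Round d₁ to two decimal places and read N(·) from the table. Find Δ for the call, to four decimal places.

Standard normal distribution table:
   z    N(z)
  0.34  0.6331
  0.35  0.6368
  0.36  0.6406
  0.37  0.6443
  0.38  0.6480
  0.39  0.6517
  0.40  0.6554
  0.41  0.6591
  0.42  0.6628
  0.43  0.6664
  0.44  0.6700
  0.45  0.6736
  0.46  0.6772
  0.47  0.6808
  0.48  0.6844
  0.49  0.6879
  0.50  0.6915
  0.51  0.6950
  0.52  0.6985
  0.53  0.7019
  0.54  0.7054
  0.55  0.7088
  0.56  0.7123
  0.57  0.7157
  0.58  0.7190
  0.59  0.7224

T = 1.5;  σ√T = 0.4777
ln(S/K) + (r + σ²/2)T = ln(78/76) + (0.052 + 0.39²/2)·1.5 = 0.0260 + 0.1921 = 0.2181
d₁ = 0.2181 / 0.4777 = 0.4565 ≈ 0.46
N(d₁) = N(0.46) = 0.6772
Δ_call = N(d₁) = 0.6772

0.6772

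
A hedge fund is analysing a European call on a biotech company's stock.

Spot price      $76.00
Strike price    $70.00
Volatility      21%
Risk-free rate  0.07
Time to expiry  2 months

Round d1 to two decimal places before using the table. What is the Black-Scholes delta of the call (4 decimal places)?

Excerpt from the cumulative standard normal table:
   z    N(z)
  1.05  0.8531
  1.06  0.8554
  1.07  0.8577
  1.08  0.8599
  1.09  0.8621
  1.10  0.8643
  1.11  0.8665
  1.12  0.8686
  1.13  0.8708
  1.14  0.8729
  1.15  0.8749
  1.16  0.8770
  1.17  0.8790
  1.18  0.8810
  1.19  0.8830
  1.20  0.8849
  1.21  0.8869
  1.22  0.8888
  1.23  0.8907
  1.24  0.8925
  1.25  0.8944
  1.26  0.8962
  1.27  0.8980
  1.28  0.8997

σ√T = 0.21 × 0.4082 = 0.0857
ln(S/K) + (r + σ²/2)T = ln(76/70) + (0.07 + 0.21²/2)·0.1667 = 0.0822 + 0.0153 = 0.0976
d₁ = 0.0976 / 0.0857 = 1.1382 ≈ 1.14
N(d₁) = N(1.14) = 0.8729
Δ_call = N(d₁) = 0.8729

0.8729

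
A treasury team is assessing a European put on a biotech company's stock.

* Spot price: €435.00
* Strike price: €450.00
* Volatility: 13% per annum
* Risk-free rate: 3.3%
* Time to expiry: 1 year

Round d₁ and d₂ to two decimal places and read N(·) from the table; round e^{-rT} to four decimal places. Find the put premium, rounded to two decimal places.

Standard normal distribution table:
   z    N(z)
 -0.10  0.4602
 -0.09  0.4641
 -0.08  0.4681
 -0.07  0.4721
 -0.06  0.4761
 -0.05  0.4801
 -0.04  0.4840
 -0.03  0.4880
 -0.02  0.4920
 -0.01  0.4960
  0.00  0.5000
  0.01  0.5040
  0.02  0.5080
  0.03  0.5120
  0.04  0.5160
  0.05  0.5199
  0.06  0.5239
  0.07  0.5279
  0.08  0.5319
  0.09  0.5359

σ√T = 0.13·√1 = 0.1300
ln(S/K) + (r + σ²/2)T = ln(435/450) + (0.033 + 0.13²/2)·1 = -0.0339 + 0.0415 = 0.0075
d₁ = 0.0075 / 0.1300 = 0.0581 ≈ 0.06
d₂ = d₁ − σ√T = 0.0581 − 0.1300 = -0.0719 ≈ -0.07
e^(−rT) = e^(−0.033·1) = 0.9675
P = 450·0.9675·N(0.07) − 435·N(-0.06) = 450·0.9675·0.5279 − 435·0.4761 = 229.8345 − 207.1035 = 22.7310

€22.73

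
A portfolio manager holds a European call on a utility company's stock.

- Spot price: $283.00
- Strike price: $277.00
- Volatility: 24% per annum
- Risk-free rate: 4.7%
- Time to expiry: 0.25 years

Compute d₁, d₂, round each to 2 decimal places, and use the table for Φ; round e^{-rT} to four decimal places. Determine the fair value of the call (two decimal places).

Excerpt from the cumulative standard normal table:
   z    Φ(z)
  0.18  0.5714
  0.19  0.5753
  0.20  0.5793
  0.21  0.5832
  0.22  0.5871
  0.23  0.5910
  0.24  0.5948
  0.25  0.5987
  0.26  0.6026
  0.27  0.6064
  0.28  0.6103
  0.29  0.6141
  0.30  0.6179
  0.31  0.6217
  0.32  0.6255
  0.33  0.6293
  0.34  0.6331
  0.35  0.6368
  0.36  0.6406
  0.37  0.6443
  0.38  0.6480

σ√T = 0.24 × 0.5000 = 0.1200
ln(S/K) + (r + σ²/2)T = ln(283/277) + (0.047 + 0.24²/2)·0.25 = 0.0214 + 0.0190 = 0.0404
d₁ = 0.0404 / 0.1200 = 0.3365 ⇒ 0.34
d₂ = d₁ − σ√T = 0.3365 − 0.1200 = 0.2165 ⇒ 0.22
exp(−rT) = exp(−0.047·0.25) = 0.9883
N(d₁) = N(0.34) = 0.6331;  N(d₂) = N(0.22) = 0.5871
C = 283·0.6331 − 277·0.9883·0.5871 = 179.1673 − 160.7240 = 18.4433

$18.44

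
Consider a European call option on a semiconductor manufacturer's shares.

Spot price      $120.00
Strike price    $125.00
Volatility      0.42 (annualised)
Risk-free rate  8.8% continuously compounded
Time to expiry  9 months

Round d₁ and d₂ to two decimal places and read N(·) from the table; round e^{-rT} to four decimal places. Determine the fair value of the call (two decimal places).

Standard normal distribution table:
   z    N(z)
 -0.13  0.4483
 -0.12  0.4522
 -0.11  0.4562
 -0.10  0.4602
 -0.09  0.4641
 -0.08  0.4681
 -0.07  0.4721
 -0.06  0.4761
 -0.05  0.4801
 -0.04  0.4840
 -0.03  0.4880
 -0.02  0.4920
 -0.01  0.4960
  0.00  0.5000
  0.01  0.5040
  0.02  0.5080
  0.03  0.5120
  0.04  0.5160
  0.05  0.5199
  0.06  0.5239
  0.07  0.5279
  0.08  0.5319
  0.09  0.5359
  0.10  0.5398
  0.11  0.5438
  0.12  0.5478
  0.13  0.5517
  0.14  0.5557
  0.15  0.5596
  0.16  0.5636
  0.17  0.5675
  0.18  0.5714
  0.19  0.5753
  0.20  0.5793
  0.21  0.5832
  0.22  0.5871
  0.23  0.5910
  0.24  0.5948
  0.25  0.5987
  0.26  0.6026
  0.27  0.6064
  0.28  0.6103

σ√T = 0.42·√0.75 = 0.3637
d₁ = [ln(120/125) + (0.088 + ½·0.42²)·0.75] / (σ√T) = (-0.0408 + 0.1321) / 0.3637 = 0.2511 ⇒ 0.25
d₂ = 0.2511 − 0.3637 = -0.1126 ⇒ -0.11
e^(−rT) = e^(−0.088·0.75) = 0.9361
C = 120·N(0.25) − 125·0.9361·N(-0.11) = 120·0.5987 − 125·0.9361·0.4562 = 71.8440 − 53.3811 = 18.4629

$18.46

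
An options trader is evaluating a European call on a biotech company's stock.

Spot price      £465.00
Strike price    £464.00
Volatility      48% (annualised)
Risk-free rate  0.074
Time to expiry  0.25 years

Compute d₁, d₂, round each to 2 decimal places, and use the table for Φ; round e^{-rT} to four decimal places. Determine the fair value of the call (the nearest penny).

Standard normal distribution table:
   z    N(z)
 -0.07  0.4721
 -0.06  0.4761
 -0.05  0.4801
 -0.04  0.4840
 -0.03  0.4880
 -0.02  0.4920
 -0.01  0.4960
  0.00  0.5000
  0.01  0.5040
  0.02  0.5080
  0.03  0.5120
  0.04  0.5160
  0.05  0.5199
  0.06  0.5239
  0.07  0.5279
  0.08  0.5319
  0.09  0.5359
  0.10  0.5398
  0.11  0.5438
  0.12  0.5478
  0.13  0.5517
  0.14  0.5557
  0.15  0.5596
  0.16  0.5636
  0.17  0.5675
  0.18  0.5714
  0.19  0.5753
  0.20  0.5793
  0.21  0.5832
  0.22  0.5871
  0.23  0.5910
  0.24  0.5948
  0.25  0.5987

£48.90

σ√T = 0.48 × 0.5000 = 0.2400
ln(S/K) + (r + σ²/2)T = ln(465/464) + (0.074 + 0.48²/2)·0.25 = 0.0022 + 0.0473 = 0.0495
d₁ = 0.0495 / 0.2400 = 0.2061 ⇒ 0.21
d₂ = d₁ − σ√T = 0.2061 − 0.2400 = -0.0339 ⇒ -0.03
e^(−rT) = e^(−0.074·0.25) = 0.9817
C = 465·N(0.21) − 464·0.9817·N(-0.03) = 465·0.5832 − 464·0.9817·0.4880 = 271.1880 − 222.2883 = 48.8997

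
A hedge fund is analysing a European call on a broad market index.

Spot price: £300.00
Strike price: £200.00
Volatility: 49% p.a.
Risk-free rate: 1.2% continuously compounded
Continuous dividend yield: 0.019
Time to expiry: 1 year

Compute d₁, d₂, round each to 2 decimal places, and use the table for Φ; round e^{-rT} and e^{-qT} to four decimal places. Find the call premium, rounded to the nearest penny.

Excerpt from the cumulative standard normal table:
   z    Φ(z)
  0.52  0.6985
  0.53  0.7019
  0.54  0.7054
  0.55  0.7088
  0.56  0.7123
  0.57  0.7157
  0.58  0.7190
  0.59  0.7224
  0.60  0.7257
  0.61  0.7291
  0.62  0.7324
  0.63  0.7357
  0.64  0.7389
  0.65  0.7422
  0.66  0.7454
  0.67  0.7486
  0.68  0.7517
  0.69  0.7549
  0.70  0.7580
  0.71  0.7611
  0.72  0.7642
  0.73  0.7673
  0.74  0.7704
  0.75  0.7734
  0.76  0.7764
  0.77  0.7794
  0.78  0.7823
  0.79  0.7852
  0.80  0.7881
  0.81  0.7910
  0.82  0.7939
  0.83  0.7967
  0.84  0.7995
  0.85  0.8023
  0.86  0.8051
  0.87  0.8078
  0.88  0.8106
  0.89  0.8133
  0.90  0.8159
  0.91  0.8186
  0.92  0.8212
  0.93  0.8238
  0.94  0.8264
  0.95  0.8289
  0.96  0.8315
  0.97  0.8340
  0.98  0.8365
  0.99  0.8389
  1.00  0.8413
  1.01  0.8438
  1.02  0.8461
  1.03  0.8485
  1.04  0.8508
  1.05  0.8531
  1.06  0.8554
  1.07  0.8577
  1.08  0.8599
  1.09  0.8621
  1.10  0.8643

£110.36

σ√T = 0.49 × 1.0000 = 0.4900
d₁ = [ln(300/200) + (0.012 − 0.019 + 0.49²/2)·1] / 0.4900 = [0.4055 + 0.1130] / 0.4900 = 1.0582 ≈ 1.06
d₂ = d₁ − σ√T = 1.0582 − 0.4900 = 0.5682 ≈ 0.57
e^(−qT) = e^(−0.019·1) = 0.9812;  e^(−rT) = e^(−0.012·1) = 0.9881
N(d₁) = N(1.06) = 0.8554;  N(d₂) = N(0.57) = 0.7157
C = 300·0.9812·0.8554 − 200·0.9881·0.7157 = 251.7955 − 141.4366 = 110.3589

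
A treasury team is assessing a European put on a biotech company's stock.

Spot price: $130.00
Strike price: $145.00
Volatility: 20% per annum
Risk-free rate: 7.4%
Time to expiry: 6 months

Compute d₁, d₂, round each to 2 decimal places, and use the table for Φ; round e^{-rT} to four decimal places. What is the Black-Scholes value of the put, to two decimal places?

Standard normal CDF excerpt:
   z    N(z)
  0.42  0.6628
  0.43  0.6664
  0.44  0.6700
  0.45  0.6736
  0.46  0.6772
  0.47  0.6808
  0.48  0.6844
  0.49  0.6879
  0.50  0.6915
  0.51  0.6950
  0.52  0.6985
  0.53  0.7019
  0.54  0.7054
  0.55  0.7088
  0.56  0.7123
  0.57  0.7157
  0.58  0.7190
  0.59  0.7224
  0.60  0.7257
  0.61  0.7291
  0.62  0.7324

σ√T = 0.2·√0.5 = 0.1414
d₁ = [ln(130/145) + (0.074 + ½·0.2²)·0.5] / (σ√T) = (-0.1092 + 0.0470) / 0.1414 = -0.4398 ≈ -0.44
d₂ = -0.4398 − 0.1414 = -0.5812 ≈ -0.58
exp(−rT) = exp(−0.074·0.5) = 0.9637
N(−d₂) = N(0.58) = 0.7190;  N(−d₁) = N(0.44) = 0.6700
P = 145·0.9637·0.7190 − 130·0.6700 = 100.4705 − 87.1000 = 13.3705

$13.37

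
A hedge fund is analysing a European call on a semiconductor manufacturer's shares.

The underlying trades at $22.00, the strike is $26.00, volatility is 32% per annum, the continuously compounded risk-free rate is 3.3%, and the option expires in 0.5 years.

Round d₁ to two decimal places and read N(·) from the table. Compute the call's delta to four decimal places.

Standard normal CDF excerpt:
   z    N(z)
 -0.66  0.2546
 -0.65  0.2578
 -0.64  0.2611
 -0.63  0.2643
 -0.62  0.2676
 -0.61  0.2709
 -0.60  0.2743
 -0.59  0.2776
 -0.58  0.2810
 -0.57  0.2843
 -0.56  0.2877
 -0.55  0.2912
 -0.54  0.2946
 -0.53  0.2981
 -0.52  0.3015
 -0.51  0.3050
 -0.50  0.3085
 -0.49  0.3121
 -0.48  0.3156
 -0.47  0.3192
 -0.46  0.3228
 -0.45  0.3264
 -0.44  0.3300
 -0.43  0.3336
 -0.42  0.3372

0.2912

σ√T = 0.32·√0.5 = 0.2263
d₁ = [ln(22/26) + (0.033 + 0.32²/2)·0.5] / 0.2263 = [-0.1671 + 0.0421] / 0.2263 = -0.5522 ≈ -0.55
N(d₁) = N(-0.55) = 0.2912
Δ_call = N(d₁) = 0.2912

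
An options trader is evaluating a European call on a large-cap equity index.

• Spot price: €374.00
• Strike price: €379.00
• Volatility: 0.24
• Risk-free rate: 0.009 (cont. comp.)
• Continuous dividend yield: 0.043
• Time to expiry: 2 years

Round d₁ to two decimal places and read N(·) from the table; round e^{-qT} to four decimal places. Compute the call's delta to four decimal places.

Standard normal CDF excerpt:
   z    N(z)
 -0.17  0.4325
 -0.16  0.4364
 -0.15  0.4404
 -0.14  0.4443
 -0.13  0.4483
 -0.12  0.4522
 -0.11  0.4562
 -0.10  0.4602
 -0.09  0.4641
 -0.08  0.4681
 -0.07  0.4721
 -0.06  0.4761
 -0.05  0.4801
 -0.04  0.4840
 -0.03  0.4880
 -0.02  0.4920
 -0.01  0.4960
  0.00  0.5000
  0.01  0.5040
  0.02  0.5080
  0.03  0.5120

0.4332

T = 2;  σ√T = 0.3394
ln(S/K) + (r − q + σ²/2)T = ln(374/379) + (0.009 − 0.043 + 0.24²/2)·2 = -0.0133 − 0.0104 = -0.0237
d₁ = -0.0237 / 0.3394 = -0.0698 → -0.07
N(d₁) = N(-0.07) = 0.4721
Δ_call = e^(−qT)·N(d₁) = 0.9176·0.4721 = 0.4332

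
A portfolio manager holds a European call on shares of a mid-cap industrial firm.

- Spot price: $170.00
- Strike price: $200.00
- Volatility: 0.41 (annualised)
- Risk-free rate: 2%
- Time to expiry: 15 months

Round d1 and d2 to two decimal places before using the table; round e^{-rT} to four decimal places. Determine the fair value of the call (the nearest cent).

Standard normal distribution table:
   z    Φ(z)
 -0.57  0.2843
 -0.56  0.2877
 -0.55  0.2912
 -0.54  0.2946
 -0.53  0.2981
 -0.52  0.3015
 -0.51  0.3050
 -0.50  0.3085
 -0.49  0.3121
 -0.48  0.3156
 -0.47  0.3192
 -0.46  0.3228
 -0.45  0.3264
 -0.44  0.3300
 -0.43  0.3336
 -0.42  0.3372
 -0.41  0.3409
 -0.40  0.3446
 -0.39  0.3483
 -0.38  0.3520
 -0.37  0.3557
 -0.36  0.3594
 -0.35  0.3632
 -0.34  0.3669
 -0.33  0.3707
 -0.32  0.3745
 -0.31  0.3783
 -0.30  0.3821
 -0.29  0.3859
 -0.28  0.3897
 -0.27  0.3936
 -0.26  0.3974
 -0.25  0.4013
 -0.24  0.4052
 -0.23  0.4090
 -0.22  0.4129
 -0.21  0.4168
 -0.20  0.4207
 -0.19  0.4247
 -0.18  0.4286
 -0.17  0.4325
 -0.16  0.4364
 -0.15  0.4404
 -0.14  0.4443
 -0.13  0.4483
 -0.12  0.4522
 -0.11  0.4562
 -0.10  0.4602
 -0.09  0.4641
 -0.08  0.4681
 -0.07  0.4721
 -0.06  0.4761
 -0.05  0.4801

T = 1.25;  σ√T = 0.4584
d₁ = [ln(170/200) + (0.02 + 0.41²/2)·1.25] / 0.4584 = [-0.1625 + 0.1301] / 0.4584 = -0.0708 which rounds to -0.07
d₂ = d₁ − σ√T = -0.0708 − 0.4584 = -0.5292 which rounds to -0.53
exp(−rT) = exp(−0.02·1.25) = 0.9753
N(d₁) = N(-0.07) = 0.4721;  N(d₂) = N(-0.53) = 0.2981
C = 170·0.4721 − 200·0.9753·0.2981 = 80.2570 − 58.1474 = 22.1096

$22.11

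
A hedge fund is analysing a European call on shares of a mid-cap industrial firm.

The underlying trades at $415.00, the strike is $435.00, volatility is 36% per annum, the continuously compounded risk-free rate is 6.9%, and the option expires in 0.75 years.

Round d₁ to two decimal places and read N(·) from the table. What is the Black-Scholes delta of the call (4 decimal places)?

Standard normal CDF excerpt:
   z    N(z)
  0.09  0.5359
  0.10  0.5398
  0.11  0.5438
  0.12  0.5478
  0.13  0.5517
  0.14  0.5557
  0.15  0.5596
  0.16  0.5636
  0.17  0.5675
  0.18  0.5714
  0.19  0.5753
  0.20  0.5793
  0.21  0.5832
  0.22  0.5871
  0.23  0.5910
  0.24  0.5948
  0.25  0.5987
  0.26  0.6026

T = 0.75;  σ√T = 0.3118
ln(S/K) + (r + σ²/2)T = ln(415/435) + (0.069 + 0.36²/2)·0.75 = -0.0471 + 0.1003 = 0.0533
d₁ = 0.0533 / 0.3118 = 0.1709 which rounds to 0.17
N(d₁) = N(0.17) = 0.5675
Δ_call = N(d₁) = 0.5675

0.5675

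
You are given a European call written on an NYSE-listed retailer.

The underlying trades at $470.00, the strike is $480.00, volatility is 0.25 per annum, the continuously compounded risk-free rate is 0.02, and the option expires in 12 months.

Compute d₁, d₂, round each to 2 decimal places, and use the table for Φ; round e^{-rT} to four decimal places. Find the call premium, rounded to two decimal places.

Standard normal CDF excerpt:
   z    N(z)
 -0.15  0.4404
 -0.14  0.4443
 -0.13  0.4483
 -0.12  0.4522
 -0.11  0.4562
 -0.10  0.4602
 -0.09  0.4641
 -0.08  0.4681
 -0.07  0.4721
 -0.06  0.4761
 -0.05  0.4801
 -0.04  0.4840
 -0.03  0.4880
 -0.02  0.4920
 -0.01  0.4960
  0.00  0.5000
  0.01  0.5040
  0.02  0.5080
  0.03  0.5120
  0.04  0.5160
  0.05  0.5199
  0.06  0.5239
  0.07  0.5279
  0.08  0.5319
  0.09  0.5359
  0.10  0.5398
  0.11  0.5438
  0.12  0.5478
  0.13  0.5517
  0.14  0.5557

$46.54

σ√T = 0.25 × 1.0000 = 0.2500
d₁ = [ln(470/480) + (0.02 + 0.25²/2)·1] / 0.2500 = [-0.0211 + 0.0513] / 0.2500 = 0.1208 ≈ 0.12
d₂ = d₁ − σ√T = 0.1208 − 0.2500 = -0.1292 ≈ -0.13
e^(−rT) = e^(−0.02·1) = 0.9802
C = 470·N(0.12) − 480·0.9802·N(-0.13) = 470·0.5478 − 480·0.9802·0.4483 = 257.4660 − 210.9234 = 46.5426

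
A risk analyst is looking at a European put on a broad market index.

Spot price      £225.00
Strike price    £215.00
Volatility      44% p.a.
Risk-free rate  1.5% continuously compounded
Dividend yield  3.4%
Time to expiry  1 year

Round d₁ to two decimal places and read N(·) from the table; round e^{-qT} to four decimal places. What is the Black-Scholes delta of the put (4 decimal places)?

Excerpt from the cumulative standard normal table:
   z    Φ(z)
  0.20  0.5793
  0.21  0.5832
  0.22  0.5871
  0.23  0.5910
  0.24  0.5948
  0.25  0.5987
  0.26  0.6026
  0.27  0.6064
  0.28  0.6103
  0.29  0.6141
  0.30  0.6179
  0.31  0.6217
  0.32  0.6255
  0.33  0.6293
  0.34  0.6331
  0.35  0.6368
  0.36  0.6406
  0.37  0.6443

T = 1;  σ√T = 0.4400
d₁ = [ln(225/215) + (0.015 − 0.034 + 0.44²/2)·1] / 0.4400 = [0.0455 + 0.0778] / 0.4400 = 0.2801 which rounds to 0.28
N(d₁) = N(0.28) = 0.6103
Δ_put = e^(−qT)·(N(d₁) − 1) = 0.9666·(0.6103 − 1) = -0.3767

-0.3767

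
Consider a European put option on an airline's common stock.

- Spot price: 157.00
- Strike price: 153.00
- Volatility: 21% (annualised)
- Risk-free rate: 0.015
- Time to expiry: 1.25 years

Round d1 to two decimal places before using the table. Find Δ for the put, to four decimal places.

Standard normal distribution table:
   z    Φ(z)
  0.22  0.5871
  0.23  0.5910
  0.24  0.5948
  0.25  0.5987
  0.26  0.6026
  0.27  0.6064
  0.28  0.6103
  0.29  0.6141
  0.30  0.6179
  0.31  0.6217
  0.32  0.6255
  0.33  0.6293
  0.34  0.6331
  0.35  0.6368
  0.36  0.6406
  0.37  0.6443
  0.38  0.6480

T = 1.25;  σ√T = 0.2348
d₁ = [ln(157/153) + (0.015 + ½·0.21²)·1.25] / (σ√T) = (0.0258 + 0.0463) / 0.2348 = 0.3072 which rounds to 0.31
N(d₁) = N(0.31) = 0.6217
Δ_put = N(d₁) − 1 = 0.6217 − 1 = -0.3783

-0.3783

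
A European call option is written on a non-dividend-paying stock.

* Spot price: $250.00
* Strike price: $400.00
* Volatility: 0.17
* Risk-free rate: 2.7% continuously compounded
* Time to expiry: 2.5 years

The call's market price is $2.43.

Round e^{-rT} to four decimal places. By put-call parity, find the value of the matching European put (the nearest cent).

$126.31

exp(−rT) = exp(−0.027·2.5) = 0.9347
Put-call parity: C − P = S − K·e^(−rT) = 250 − 400·0.9347 = 250 − 373.8800 = -123.8800
P = C − (C − P) = 2.43 − (-123.8800) = 126.3100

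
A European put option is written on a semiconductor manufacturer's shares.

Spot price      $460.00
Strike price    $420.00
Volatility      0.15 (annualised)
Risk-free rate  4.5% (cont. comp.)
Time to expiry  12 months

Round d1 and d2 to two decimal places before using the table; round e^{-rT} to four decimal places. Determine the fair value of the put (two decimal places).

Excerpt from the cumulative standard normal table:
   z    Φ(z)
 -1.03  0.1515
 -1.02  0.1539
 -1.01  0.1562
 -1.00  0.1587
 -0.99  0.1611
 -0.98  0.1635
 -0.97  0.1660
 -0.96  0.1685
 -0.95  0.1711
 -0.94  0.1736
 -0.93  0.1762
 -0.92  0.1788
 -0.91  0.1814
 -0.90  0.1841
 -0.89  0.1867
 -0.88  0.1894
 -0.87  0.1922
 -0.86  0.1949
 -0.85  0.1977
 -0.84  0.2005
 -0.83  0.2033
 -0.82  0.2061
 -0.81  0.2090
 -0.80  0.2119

σ√T = 0.15 × 1.0000 = 0.1500
d₁ = [ln(460/420) + (0.045 + 0.15²/2)·1] / 0.1500 = [0.0910 + 0.0562] / 0.1500 = 0.9815 ⇒ 0.98
d₂ = d₁ − σ√T = 0.9815 − 0.1500 = 0.8315 ⇒ 0.83
exp(−rT) = exp(−0.045·1) = 0.9560
P = 420·0.9560·N(-0.83) − 460·N(-0.98) = 420·0.9560·0.2033 − 460·0.1635 = 81.6290 − 75.2100 = 6.4190

$6.42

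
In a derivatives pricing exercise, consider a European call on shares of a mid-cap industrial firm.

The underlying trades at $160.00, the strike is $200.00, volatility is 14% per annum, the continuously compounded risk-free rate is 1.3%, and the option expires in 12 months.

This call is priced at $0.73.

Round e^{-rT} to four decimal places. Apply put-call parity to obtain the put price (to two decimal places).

exp(−rT) = exp(−0.013·1) = 0.9871
Put-call parity: C − P = S − K·e^(−rT) = 160 − 200·0.9871 = 160 − 197.4200 = -37.4200
P = C − (C − P) = 0.73 − (-37.4200) = 38.1500

$38.15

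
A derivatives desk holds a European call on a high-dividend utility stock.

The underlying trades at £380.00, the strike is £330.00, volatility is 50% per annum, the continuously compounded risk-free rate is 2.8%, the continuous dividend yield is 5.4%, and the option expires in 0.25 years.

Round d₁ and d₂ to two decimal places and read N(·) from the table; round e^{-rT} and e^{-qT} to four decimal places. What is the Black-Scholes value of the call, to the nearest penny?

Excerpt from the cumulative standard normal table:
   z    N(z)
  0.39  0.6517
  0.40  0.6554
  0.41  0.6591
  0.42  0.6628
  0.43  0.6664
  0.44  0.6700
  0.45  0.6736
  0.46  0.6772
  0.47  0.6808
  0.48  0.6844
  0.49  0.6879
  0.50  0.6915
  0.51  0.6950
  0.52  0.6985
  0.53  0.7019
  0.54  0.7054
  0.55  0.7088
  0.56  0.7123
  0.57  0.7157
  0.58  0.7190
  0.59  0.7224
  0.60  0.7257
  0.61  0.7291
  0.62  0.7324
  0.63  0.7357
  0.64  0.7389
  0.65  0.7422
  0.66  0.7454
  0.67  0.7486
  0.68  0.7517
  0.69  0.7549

£63.48

T = 0.25;  σ√T = 0.2500
d₁ = [ln(380/330) + (0.028 − 0.054 + ½·0.5²)·0.25] / (σ√T) = (0.1411 + 0.0248) / 0.2500 = 0.6633 which rounds to 0.66
d₂ = 0.6633 − 0.2500 = 0.4133 which rounds to 0.41
exp(−qT) = exp(−0.054·0.25) = 0.9866;  exp(−rT) = exp(−0.028·0.25) = 0.9930
C = 380·0.9866·N(0.66) − 330·0.9930·N(0.41) = 380·0.9866·0.7454 − 330·0.9930·0.6591 = 279.4564 − 215.9805 = 63.4759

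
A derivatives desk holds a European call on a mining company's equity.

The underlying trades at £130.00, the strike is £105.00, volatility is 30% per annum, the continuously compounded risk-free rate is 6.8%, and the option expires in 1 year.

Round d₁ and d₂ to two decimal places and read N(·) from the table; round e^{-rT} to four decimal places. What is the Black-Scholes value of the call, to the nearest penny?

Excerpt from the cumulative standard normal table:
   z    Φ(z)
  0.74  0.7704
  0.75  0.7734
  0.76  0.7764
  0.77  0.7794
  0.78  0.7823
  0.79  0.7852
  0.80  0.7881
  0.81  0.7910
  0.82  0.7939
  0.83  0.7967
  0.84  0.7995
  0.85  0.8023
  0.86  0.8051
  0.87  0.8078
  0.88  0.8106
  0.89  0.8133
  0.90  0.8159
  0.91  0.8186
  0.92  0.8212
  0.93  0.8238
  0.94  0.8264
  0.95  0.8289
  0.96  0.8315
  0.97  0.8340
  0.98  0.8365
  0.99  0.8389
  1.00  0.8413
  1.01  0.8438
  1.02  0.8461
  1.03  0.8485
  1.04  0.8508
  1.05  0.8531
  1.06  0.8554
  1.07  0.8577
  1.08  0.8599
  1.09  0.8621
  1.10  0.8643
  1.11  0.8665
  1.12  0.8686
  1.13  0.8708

σ√T = 0.3 × 1.0000 = 0.3000
d₁ = [ln(130/105) + (0.068 + 0.3²/2)·1] / 0.3000 = [0.2136 + 0.1130] / 0.3000 = 1.0886 ⇒ 1.09
d₂ = d₁ − σ√T = 1.0886 − 0.3000 = 0.7886 ⇒ 0.79
e^(−rT) = e^(−0.068·1) = 0.9343
N(d₁) = N(1.09) = 0.8621;  N(d₂) = N(0.79) = 0.7852
C = 130·0.8621 − 105·0.9343·0.7852 = 112.0730 − 77.0293 = 35.0437

£35.04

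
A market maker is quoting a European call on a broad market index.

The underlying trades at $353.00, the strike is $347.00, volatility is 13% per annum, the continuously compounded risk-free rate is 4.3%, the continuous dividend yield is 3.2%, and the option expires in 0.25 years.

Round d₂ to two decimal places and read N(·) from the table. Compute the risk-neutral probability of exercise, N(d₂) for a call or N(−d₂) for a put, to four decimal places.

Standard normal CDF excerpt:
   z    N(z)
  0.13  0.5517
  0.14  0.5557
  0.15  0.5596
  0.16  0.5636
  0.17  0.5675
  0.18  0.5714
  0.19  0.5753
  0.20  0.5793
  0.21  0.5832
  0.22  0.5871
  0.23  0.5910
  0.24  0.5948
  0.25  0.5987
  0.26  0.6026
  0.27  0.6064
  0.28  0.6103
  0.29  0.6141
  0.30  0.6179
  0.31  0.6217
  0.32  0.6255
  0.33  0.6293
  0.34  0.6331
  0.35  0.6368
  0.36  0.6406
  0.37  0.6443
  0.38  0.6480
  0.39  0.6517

0.6064

T = 0.25;  σ√T = 0.0650
d₁ = [ln(353/347) + (0.043 − 0.032 + 0.13²/2)·0.25] / 0.0650 = [0.0171 + 0.0049] / 0.0650 = 0.3386 ⇒ 0.34
d₂ = d₁ − σ√T = 0.3386 − 0.0650 = 0.2736 ⇒ 0.27
Risk-neutral Pr[S_T > K] = N(d₂) = N(0.27) = 0.6064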